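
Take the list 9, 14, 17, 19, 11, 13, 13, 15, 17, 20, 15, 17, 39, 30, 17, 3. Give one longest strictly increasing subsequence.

9, 11, 13, 15, 17, 20, 39

Patience tails give the LIS length; then backtrack through the dp parents:
9 → extends → [9]
14 → extends → [9, 14]
17 → extends → [9, 14, 17]
19 → extends → [9, 14, 17, 19]
11 → replaces 14 → [9, 11, 17, 19]
13 → replaces 17 → [9, 11, 13, 19]
13 → already a tail → [9, 11, 13, 19]
15 → replaces 19 → [9, 11, 13, 15]
17 → extends → [9, 11, 13, 15, 17]
20 → extends → [9, 11, 13, 15, 17, 20]
15 → already a tail → [9, 11, 13, 15, 17, 20]
17 → already a tail → [9, 11, 13, 15, 17, 20]
39 → extends → [9, 11, 13, 15, 17, 20, 39]
30 → replaces 39 → [9, 11, 13, 15, 17, 20, 30]
17 → already a tail → [9, 11, 13, 15, 17, 20, 30]
3 → replaces 9 → [3, 11, 13, 15, 17, 20, 30]
Length 7; one witness is 9, 11, 13, 15, 17, 20, 39.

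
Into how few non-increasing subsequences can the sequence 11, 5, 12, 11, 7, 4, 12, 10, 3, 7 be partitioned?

The minimum number of non-increasing subsequences covering a sequence equals the length of its longest strictly increasing subsequence.
LIS length is 3 (e.g. 5, 11, 12), so 3 piles are needed.

3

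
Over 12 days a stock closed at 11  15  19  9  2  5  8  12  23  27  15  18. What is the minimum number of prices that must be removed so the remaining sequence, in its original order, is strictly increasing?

6

Fewest deletions = n − (longest strictly increasing subsequence).
i:      1  2  3  4  5  6  7  8  9 10 11 12
a[i]:  11 15 19  9  2  5  8 12 23 27 15 18
dp:     1  2  3  1  1  2  3  4  5  6  5  6
max dp = 6, so deletions = 12 − 6 = 6.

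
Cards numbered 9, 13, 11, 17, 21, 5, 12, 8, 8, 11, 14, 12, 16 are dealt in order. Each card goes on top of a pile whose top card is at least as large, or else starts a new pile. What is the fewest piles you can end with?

5

The minimum number of non-increasing subsequences covering a sequence equals the length of its longest strictly increasing subsequence.
LIS length is 5 (e.g. 9, 11, 12, 14, 16), so 5 piles are needed.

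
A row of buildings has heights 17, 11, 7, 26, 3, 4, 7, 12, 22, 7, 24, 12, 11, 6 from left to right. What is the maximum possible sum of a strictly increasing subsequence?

72

Let S[i] be the best sum of a strictly increasing subsequence ending at i:
i:      1  2  3  4  5  6  7  8  9 10 11 12 13 14
a[i]:  17 11  7 26  3  4  7 12 22  7 24 12 11  6
S:     17 11  7 43  3  7 14 26 48 14 72 26 25 13
Maximum is 72 (e.g. 3 + 4 + 7 + 12 + 22 + 24).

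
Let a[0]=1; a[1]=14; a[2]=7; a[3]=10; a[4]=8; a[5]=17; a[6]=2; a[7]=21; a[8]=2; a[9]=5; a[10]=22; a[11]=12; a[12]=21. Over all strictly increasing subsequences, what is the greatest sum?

Let S[i] be the best sum of a strictly increasing subsequence ending at i:
i:      0  1  2  3  4  5  6  7  8  9 10 11 12
a[i]:   1 14  7 10  8 17  2 21  2  5 22 12 21
S:      1 15  8 18 16 35  3 56  3  8 78 30 56
Maximum is 78 (e.g. 1 + 7 + 10 + 17 + 21 + 22).

78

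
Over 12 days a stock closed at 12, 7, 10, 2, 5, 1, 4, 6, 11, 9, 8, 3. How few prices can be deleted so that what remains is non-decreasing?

8

Fewest deletions = n − (longest non-decreasing subsequence).
Patience tails:
12 → extends → [12]
7 → replaces 12 → [7]
10 → extends → [7, 10]
2 → replaces 7 → [2, 10]
5 → replaces 10 → [2, 5]
1 → replaces 2 → [1, 5]
4 → replaces 5 → [1, 4]
6 → extends → [1, 4, 6]
11 → extends → [1, 4, 6, 11]
9 → replaces 11 → [1, 4, 6, 9]
8 → replaces 9 → [1, 4, 6, 8]
3 → replaces 4 → [1, 3, 6, 8]
Longest non-decreasing subsequence has length 4, so deletions = 12 − 4 = 8.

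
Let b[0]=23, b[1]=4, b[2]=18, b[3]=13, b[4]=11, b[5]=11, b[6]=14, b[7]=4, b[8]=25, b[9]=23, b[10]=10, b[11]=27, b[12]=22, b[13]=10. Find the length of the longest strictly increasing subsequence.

5

Track the smallest tail for each achievable length (strict):
23 → extends → [23]
4 → replaces 23 → [4]
18 → extends → [4, 18]
13 → replaces 18 → [4, 13]
11 → replaces 13 → [4, 11]
11 → already a tail → [4, 11]
14 → extends → [4, 11, 14]
4 → already a tail → [4, 11, 14]
25 → extends → [4, 11, 14, 25]
23 → replaces 25 → [4, 11, 14, 23]
10 → replaces 11 → [4, 10, 14, 23]
27 → extends → [4, 10, 14, 23, 27]
22 → replaces 23 → [4, 10, 14, 22, 27]
10 → already a tail → [4, 10, 14, 22, 27]
Five tails, so the longest strictly increasing subsequence has length 5 (e.g. 4, 13, 14, 25, 27).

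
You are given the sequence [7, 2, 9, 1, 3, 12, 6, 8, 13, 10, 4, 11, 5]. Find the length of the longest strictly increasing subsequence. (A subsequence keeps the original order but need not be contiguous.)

6

Let dp[i] be the length of the longest such subsequence ending at index i:
i:      1  2  3  4  5  6  7  8  9 10 11 12 13
a[i]:   7  2  9  1  3 12  6  8 13 10  4 11  5
dp:     1  1  2  1  2  3  3  4  5  5  3  6  4
Maximum dp value is 6.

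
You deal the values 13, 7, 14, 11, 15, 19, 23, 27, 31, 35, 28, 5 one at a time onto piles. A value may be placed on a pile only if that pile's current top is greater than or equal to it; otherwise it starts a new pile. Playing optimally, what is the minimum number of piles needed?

8

The minimum number of non-increasing subsequences covering a sequence equals the length of its longest strictly increasing subsequence.
LIS length is 8 (e.g. 13, 14, 15, 19, 23, 27, 31, 35), so 8 piles are needed.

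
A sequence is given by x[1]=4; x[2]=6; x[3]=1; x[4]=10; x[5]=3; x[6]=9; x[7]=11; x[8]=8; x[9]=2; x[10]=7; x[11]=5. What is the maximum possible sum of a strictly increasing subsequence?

Let S[i] be the best sum of a strictly increasing subsequence ending at i:
i:      1  2  3  4  5  6  7  8  9 10 11
x[i]:   4  6  1 10  3  9 11  8  2  7  5
S:      4 10  1 20  4 19 31 18  3 17  9
Maximum is 31 (e.g. 4 + 6 + 10 + 11).

31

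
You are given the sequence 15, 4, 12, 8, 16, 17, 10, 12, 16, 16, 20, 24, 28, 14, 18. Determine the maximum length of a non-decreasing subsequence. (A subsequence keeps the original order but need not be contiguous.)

Let dp[i] be the length of the longest such subsequence ending at index i:
i:      1  2  3  4  5  6  7  8  9 10 11 12 13 14 15
a[i]:  15  4 12  8 16 17 10 12 16 16 20 24 28 14 18
dp:     1  1  2  2  3  4  3  4  5  6  7  8  9  5  7
Maximum dp value is 9.

9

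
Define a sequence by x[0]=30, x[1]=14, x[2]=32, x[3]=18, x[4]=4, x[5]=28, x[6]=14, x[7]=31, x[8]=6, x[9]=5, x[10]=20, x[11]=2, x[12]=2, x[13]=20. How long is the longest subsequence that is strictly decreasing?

6

Let dp[i] be the longest strictly decreasing subsequence ending at i:
i:      0  1  2  3  4  5  6  7  8  9 10 11 12 13
x[i]:  30 14 32 18  4 28 14 31  6  5 20  2  2 20
dp:     1  2  1  2  3  2  3  2  4  5  3  6  6  3
Maximum is 6.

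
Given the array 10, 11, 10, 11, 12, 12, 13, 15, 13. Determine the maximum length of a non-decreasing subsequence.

7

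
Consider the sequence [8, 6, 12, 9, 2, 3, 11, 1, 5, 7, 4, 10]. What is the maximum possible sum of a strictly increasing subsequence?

Let S[i] be the best sum of a strictly increasing subsequence ending at i:
i:      1  2  3  4  5  6  7  8  9 10 11 12
a[i]:   8  6 12  9  2  3 11  1  5  7  4 10
S:      8  6 20 17  2  5 28  1 10 17  9 27
Maximum is 28 (e.g. 8 + 9 + 11).

28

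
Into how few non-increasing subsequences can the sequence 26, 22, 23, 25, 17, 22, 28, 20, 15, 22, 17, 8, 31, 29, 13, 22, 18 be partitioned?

Place each on the leftmost legal pile:
26 → new pile 1 (tops now [26])
22 → pile 1 (tops now [22])
23 → new pile 2 (tops now [22, 23])
25 → new pile 3 (tops now [22, 23, 25])
17 → pile 1 (tops now [17, 23, 25])
22 → pile 2 (tops now [17, 22, 25])
28 → new pile 4 (tops now [17, 22, 25, 28])
20 → pile 2 (tops now [17, 20, 25, 28])
15 → pile 1 (tops now [15, 20, 25, 28])
22 → pile 3 (tops now [15, 20, 22, 28])
17 → pile 2 (tops now [15, 17, 22, 28])
8 → pile 1 (tops now [8, 17, 22, 28])
31 → new pile 5 (tops now [8, 17, 22, 28, 31])
29 → pile 5 (tops now [8, 17, 22, 28, 29])
13 → pile 2 (tops now [8, 13, 22, 28, 29])
22 → pile 3 (tops now [8, 13, 22, 28, 29])
18 → pile 3 (tops now [8, 13, 18, 28, 29])
Five piles.

5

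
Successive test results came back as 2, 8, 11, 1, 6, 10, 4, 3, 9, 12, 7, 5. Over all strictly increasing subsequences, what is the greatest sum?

Let S[i] be the best sum of a strictly increasing subsequence ending at i:
i:      1  2  3  4  5  6  7  8  9 10 11 12
a[i]:   2  8 11  1  6 10  4  3  9 12  7  5
S:      2 10 21  1  8 20  6  5 19 33 15 11
Maximum is 33 (e.g. 2 + 8 + 11 + 12).

33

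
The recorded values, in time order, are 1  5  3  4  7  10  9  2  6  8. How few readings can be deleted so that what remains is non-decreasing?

5

Fewest deletions = n − (longest non-decreasing subsequence).
i:      1  2  3  4  5  6  7  8  9 10
a[i]:   1  5  3  4  7 10  9  2  6  8
dp:     1  2  2  3  4  5  5  2  4  5
max dp = 5, so deletions = 10 − 5 = 5.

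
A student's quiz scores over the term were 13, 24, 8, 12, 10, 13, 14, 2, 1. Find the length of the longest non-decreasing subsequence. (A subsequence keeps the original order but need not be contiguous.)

4

Let dp[i] be the length of the longest such subsequence ending at index i:
i:      1  2  3  4  5  6  7  8  9
a[i]:  13 24  8 12 10 13 14  2  1
dp:     1  2  1  2  2  3  4  1  1
Maximum dp value is 4.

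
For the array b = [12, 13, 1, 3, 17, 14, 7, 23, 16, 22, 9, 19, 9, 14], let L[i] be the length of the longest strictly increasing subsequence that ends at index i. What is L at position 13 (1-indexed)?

dp[i] = 1 + max{dp[j] : j<i, b[j]<b[i]} (or 1 if no such j):
i:      1  2  3  4  5  6  7  8  9 10 11 12 13 14
b[i]:  12 13  1  3 17 14  7 23 16 22  9 19  9 14
dp:     1  2  1  2  3  3  3  4  4  5  4  5  4  5
At index 13 the value is 4.

4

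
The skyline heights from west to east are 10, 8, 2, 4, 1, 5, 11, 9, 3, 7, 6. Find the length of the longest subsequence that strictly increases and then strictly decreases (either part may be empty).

7

inc[i] = longest strictly increasing subsequence ending at i; dec[i] = longest strictly decreasing subsequence starting at i:
i:      1  2  3  4  5  6  7  8  9 10 11
a[i]:  10  8  2  4  1  5 11  9  3  7  6
inc:    1  1  1  2  1  3  4  4  2  4  4
dec:    4  3  2  2  1  2  4  3  1  2  1
Best peak at i=7 (value 11): inc=4, dec=4, length 4+4−1 = 7.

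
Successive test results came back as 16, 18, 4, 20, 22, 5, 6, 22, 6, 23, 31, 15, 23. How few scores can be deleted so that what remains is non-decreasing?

Fewest deletions = n − (longest non-decreasing subsequence).
Patience tails:
16 → extends → [16]
18 → extends → [16, 18]
4 → replaces 16 → [4, 18]
20 → extends → [4, 18, 20]
22 → extends → [4, 18, 20, 22]
5 → replaces 18 → [4, 5, 20, 22]
6 → replaces 20 → [4, 5, 6, 22]
22 → extends → [4, 5, 6, 22, 22]
6 → replaces 22 → [4, 5, 6, 6, 22]
23 → extends → [4, 5, 6, 6, 22, 23]
31 → extends → [4, 5, 6, 6, 22, 23, 31]
15 → replaces 22 → [4, 5, 6, 6, 15, 23, 31]
23 → replaces 31 → [4, 5, 6, 6, 15, 23, 23]
Longest non-decreasing subsequence has length 7, so deletions = 13 − 7 = 6.

6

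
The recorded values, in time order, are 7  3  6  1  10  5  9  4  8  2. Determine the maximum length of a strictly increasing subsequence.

Track the smallest tail for each achievable length (strict):
7 → extends → [7]
3 → replaces 7 → [3]
6 → extends → [3, 6]
1 → replaces 3 → [1, 6]
10 → extends → [1, 6, 10]
5 → replaces 6 → [1, 5, 10]
9 → replaces 10 → [1, 5, 9]
4 → replaces 5 → [1, 4, 9]
8 → replaces 9 → [1, 4, 8]
2 → replaces 4 → [1, 2, 8]
Three tails, so the longest strictly increasing subsequence has length 3 (e.g. 3, 6, 10).

3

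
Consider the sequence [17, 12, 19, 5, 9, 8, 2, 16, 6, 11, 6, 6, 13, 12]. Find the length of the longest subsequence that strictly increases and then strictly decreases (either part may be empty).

5

inc[i] = longest strictly increasing subsequence ending at i; dec[i] = longest strictly decreasing subsequence starting at i:
i:      1  2  3  4  5  6  7  8  9 10 11 12 13 14
a[i]:  17 12 19  5  9  8  2 16  6 11  6  6 13 12
inc:    1  1  2  1  2  2  1  3  2  3  2  2  4  4
dec:    5  4  4  2  3  2  1  3  1  2  1  1  2  1
Best peak at i=1 (value 17): inc=1, dec=5, length 1+5−1 = 5.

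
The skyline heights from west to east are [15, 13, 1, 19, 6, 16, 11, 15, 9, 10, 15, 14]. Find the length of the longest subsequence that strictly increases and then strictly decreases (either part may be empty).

inc[i] = longest strictly increasing subsequence ending at i; dec[i] = longest strictly decreasing subsequence starting at i:
i:      1  2  3  4  5  6  7  8  9 10 11 12
a[i]:  15 13  1 19  6 16 11 15  9 10 15 14
inc:    1  1  1  2  2  3  3  4  3  4  5  5
dec:    4  3  1  4  1  3  2  2  1  1  2  1
Best peak at i=11 (value 15): inc=5, dec=2, length 5+2−1 = 6.

6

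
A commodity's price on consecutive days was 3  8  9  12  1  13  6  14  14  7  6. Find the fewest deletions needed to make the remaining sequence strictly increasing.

5

Fewest deletions = n − (longest strictly increasing subsequence).
Patience tails:
3 → extends → [3]
8 → extends → [3, 8]
9 → extends → [3, 8, 9]
12 → extends → [3, 8, 9, 12]
1 → replaces 3 → [1, 8, 9, 12]
13 → extends → [1, 8, 9, 12, 13]
6 → replaces 8 → [1, 6, 9, 12, 13]
14 → extends → [1, 6, 9, 12, 13, 14]
14 → already a tail → [1, 6, 9, 12, 13, 14]
7 → replaces 9 → [1, 6, 7, 12, 13, 14]
6 → already a tail → [1, 6, 7, 12, 13, 14]
Longest strictly increasing subsequence has length 6, so deletions = 11 − 6 = 5.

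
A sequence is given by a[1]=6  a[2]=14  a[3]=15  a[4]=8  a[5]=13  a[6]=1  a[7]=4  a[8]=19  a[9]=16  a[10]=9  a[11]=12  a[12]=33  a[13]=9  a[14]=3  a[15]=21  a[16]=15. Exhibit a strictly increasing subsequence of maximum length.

6, 14, 15, 19, 33

Patience tails give the LIS length; then backtrack through the dp parents:
6 → extends → [6]
14 → extends → [6, 14]
15 → extends → [6, 14, 15]
8 → replaces 14 → [6, 8, 15]
13 → replaces 15 → [6, 8, 13]
1 → replaces 6 → [1, 8, 13]
4 → replaces 8 → [1, 4, 13]
19 → extends → [1, 4, 13, 19]
16 → replaces 19 → [1, 4, 13, 16]
9 → replaces 13 → [1, 4, 9, 16]
12 → replaces 16 → [1, 4, 9, 12]
33 → extends → [1, 4, 9, 12, 33]
9 → already a tail → [1, 4, 9, 12, 33]
3 → replaces 4 → [1, 3, 9, 12, 33]
21 → replaces 33 → [1, 3, 9, 12, 21]
15 → replaces 21 → [1, 3, 9, 12, 15]
Length 5; one witness is 6, 14, 15, 19, 33.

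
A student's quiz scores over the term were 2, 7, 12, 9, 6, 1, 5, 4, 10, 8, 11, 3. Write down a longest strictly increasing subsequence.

Patience tails give the LIS length; then backtrack through the dp parents:
2 → extends → [2]
7 → extends → [2, 7]
12 → extends → [2, 7, 12]
9 → replaces 12 → [2, 7, 9]
6 → replaces 7 → [2, 6, 9]
1 → replaces 2 → [1, 6, 9]
5 → replaces 6 → [1, 5, 9]
4 → replaces 5 → [1, 4, 9]
10 → extends → [1, 4, 9, 10]
8 → replaces 9 → [1, 4, 8, 10]
11 → extends → [1, 4, 8, 10, 11]
3 → replaces 4 → [1, 3, 8, 10, 11]
Length 5; one witness is 2, 7, 9, 10, 11.

2, 7, 9, 10, 11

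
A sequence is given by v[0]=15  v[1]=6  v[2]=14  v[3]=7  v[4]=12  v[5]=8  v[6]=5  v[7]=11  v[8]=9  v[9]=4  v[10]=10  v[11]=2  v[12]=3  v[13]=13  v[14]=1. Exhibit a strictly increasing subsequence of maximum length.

Patience tails give the LIS length; then backtrack through the dp parents:
15 → extends → [15]
6 → replaces 15 → [6]
14 → extends → [6, 14]
7 → replaces 14 → [6, 7]
12 → extends → [6, 7, 12]
8 → replaces 12 → [6, 7, 8]
5 → replaces 6 → [5, 7, 8]
11 → extends → [5, 7, 8, 11]
9 → replaces 11 → [5, 7, 8, 9]
4 → replaces 5 → [4, 7, 8, 9]
10 → extends → [4, 7, 8, 9, 10]
2 → replaces 4 → [2, 7, 8, 9, 10]
3 → replaces 7 → [2, 3, 8, 9, 10]
13 → extends → [2, 3, 8, 9, 10, 13]
1 → replaces 2 → [1, 3, 8, 9, 10, 13]
Length 6; one witness is 6, 7, 8, 9, 10, 13.

6, 7, 8, 9, 10, 13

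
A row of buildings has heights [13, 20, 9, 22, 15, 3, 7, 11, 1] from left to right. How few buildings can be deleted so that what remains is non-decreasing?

Fewest deletions = n − (longest non-decreasing subsequence).
Patience tails:
13 → extends → [13]
20 → extends → [13, 20]
9 → replaces 13 → [9, 20]
22 → extends → [9, 20, 22]
15 → replaces 20 → [9, 15, 22]
3 → replaces 9 → [3, 15, 22]
7 → replaces 15 → [3, 7, 22]
11 → replaces 22 → [3, 7, 11]
1 → replaces 3 → [1, 7, 11]
Longest non-decreasing subsequence has length 3, so deletions = 9 − 3 = 6.

6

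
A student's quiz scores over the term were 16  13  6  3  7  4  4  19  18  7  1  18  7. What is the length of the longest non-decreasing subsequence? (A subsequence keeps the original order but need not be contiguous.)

Track the smallest tail for each achievable length (allowing ties):
16 → extends → [16]
13 → replaces 16 → [13]
6 → replaces 13 → [6]
3 → replaces 6 → [3]
7 → extends → [3, 7]
4 → replaces 7 → [3, 4]
4 → extends → [3, 4, 4]
19 → extends → [3, 4, 4, 19]
18 → replaces 19 → [3, 4, 4, 18]
7 → replaces 18 → [3, 4, 4, 7]
1 → replaces 3 → [1, 4, 4, 7]
18 → extends → [1, 4, 4, 7, 18]
7 → replaces 18 → [1, 4, 4, 7, 7]
Five tails, so the longest non-decreasing subsequence has length 5 (e.g. 3, 4, 4, 18, 18).

5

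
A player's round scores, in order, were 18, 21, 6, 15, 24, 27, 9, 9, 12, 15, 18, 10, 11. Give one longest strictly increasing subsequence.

6, 9, 12, 15, 18

Patience tails give the LIS length; then backtrack through the dp parents:
18 → extends → [18]
21 → extends → [18, 21]
6 → replaces 18 → [6, 21]
15 → replaces 21 → [6, 15]
24 → extends → [6, 15, 24]
27 → extends → [6, 15, 24, 27]
9 → replaces 15 → [6, 9, 24, 27]
9 → already a tail → [6, 9, 24, 27]
12 → replaces 24 → [6, 9, 12, 27]
15 → replaces 27 → [6, 9, 12, 15]
18 → extends → [6, 9, 12, 15, 18]
10 → replaces 12 → [6, 9, 10, 15, 18]
11 → replaces 15 → [6, 9, 10, 11, 18]
Length 5; one witness is 6, 9, 12, 15, 18.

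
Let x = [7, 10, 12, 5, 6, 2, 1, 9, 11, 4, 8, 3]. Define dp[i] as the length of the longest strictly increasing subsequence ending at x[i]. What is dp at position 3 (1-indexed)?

3

dp[i] = 1 + max{dp[j] : j<i, x[j]<x[i]} (or 1 if no such j):
i:      1  2  3  4  5  6  7  8  9 10 11 12
x[i]:   7 10 12  5  6  2  1  9 11  4  8  3
dp:     1  2  3  1  2  1  1  3  4  2  3  2
At index 3 the value is 3.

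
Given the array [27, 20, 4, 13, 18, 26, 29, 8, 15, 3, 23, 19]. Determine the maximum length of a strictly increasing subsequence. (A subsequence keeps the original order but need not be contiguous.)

5

Track the smallest tail for each achievable length (strict):
27 → extends → [27]
20 → replaces 27 → [20]
4 → replaces 20 → [4]
13 → extends → [4, 13]
18 → extends → [4, 13, 18]
26 → extends → [4, 13, 18, 26]
29 → extends → [4, 13, 18, 26, 29]
8 → replaces 13 → [4, 8, 18, 26, 29]
15 → replaces 18 → [4, 8, 15, 26, 29]
3 → replaces 4 → [3, 8, 15, 26, 29]
23 → replaces 26 → [3, 8, 15, 23, 29]
19 → replaces 23 → [3, 8, 15, 19, 29]
Five tails, so the longest strictly increasing subsequence has length 5 (e.g. 4, 13, 18, 26, 29).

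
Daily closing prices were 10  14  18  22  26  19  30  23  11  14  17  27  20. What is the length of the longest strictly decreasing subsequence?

Let dp[i] be the longest strictly decreasing subsequence ending at i:
i:      1  2  3  4  5  6  7  8  9 10 11 12 13
a[i]:  10 14 18 22 26 19 30 23 11 14 17 27 20
dp:     1  1  1  1  1  2  1  2  3  3  3  2  3
Maximum is 3.

3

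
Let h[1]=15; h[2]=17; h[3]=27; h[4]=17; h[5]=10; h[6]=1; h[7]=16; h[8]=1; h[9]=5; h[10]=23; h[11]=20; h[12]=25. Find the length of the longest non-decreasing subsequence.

Let dp[i] be the length of the longest such subsequence ending at index i:
i:      1  2  3  4  5  6  7  8  9 10 11 12
h[i]:  15 17 27 17 10  1 16  1  5 23 20 25
dp:     1  2  3  3  1  1  2  2  3  4  4  5
Maximum dp value is 5.

5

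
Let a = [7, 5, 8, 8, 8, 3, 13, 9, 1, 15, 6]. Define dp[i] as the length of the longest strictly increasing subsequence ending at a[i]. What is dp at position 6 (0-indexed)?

dp[i] = 1 + max{dp[j] : j<i, a[j]<a[i]} (or 1 if no such j):
i:      0  1  2  3  4  5  6  7  8  9 10
a[i]:   7  5  8  8  8  3 13  9  1 15  6
dp:     1  1  2  2  2  1  3  3  1  4  2
At index 6 the value is 3.

3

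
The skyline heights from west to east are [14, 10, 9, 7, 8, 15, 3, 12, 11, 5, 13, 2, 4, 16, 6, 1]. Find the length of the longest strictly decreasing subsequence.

Negate each value so 'decreasing' becomes 'increasing', then run patience tails on the negated sequence:
-14 → extends → [-14]
-10 → extends → [-14, -10]
-9 → extends → [-14, -10, -9]
-7 → extends → [-14, -10, -9, -7]
-8 → replaces -7 → [-14, -10, -9, -8]
-15 → replaces -14 → [-15, -10, -9, -8]
-3 → extends → [-15, -10, -9, -8, -3]
-12 → replaces -10 → [-15, -12, -9, -8, -3]
-11 → replaces -9 → [-15, -12, -11, -8, -3]
-5 → replaces -3 → [-15, -12, -11, -8, -5]
-13 → replaces -12 → [-15, -13, -11, -8, -5]
-2 → extends → [-15, -13, -11, -8, -5, -2]
-4 → replaces -2 → [-15, -13, -11, -8, -5, -4]
-16 → replaces -15 → [-16, -13, -11, -8, -5, -4]
-6 → replaces -5 → [-16, -13, -11, -8, -6, -4]
-1 → extends → [-16, -13, -11, -8, -6, -4, -1]
Seven tails, so the longest strictly decreasing subsequence of the original has length 7.

7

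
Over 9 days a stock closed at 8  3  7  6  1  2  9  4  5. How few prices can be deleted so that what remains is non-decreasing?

Fewest deletions = n − (longest non-decreasing subsequence).
Patience tails:
8 → extends → [8]
3 → replaces 8 → [3]
7 → extends → [3, 7]
6 → replaces 7 → [3, 6]
1 → replaces 3 → [1, 6]
2 → replaces 6 → [1, 2]
9 → extends → [1, 2, 9]
4 → replaces 9 → [1, 2, 4]
5 → extends → [1, 2, 4, 5]
Longest non-decreasing subsequence has length 4, so deletions = 9 − 4 = 5.

5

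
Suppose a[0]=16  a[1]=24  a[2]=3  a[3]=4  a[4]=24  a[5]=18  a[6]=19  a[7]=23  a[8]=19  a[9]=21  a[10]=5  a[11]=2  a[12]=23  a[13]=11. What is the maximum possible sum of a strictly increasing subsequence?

Let S[i] be the best sum of a strictly increasing subsequence ending at i:
i:      0  1  2  3  4  5  6  7  8  9 10 11 12 13
a[i]:  16 24  3  4 24 18 19 23 19 21  5  2 23 11
S:     16 40  3  7 40 34 53 76 53 74 12  2 97 23
Maximum is 97 (e.g. 16 + 18 + 19 + 21 + 23).

97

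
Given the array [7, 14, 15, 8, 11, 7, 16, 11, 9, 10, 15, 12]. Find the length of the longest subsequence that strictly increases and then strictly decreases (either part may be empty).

inc[i] = longest strictly increasing subsequence ending at i; dec[i] = longest strictly decreasing subsequence starting at i:
i:      1  2  3  4  5  6  7  8  9 10 11 12
a[i]:   7 14 15  8 11  7 16 11  9 10 15 12
inc:    1  2  3  2  3  1  4  3  3  4  5  5
dec:    1  3  3  2  2  1  3  2  1  1  2  1
Best peak at i=7 (value 16): inc=4, dec=3, length 4+3−1 = 6.

6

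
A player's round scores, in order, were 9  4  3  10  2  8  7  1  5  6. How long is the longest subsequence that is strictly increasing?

3

Let dp[i] be the length of the longest such subsequence ending at index i:
i:      1  2  3  4  5  6  7  8  9 10
a[i]:   9  4  3 10  2  8  7  1  5  6
dp:     1  1  1  2  1  2  2  1  2  3
Maximum dp value is 3.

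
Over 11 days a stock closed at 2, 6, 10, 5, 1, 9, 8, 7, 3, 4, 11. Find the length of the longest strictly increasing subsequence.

4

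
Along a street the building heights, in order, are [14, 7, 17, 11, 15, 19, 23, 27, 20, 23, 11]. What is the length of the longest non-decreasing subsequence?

6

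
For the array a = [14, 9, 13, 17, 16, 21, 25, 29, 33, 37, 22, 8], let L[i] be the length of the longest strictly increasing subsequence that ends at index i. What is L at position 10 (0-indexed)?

5

dp[i] = 1 + max{dp[j] : j<i, a[j]<a[i]} (or 1 if no such j):
i:      0  1  2  3  4  5  6  7  8  9 10 11
a[i]:  14  9 13 17 16 21 25 29 33 37 22  8
dp:     1  1  2  3  3  4  5  6  7  8  5  1
At index 10 the value is 5.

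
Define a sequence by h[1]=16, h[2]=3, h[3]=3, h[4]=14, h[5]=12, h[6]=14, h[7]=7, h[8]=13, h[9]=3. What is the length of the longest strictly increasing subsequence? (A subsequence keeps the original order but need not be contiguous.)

3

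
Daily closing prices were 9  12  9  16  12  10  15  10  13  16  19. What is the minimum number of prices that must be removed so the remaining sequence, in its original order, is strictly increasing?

Fewest deletions = n − (longest strictly increasing subsequence).
i:      1  2  3  4  5  6  7  8  9 10 11
a[i]:   9 12  9 16 12 10 15 10 13 16 19
dp:     1  2  1  3  2  2  3  2  3  4  5
max dp = 5, so deletions = 11 − 5 = 6.

6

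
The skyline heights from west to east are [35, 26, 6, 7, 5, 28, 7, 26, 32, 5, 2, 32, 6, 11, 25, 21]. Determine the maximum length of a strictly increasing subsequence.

Track the smallest tail for each achievable length (strict):
35 → extends → [35]
26 → replaces 35 → [26]
6 → replaces 26 → [6]
7 → extends → [6, 7]
5 → replaces 6 → [5, 7]
28 → extends → [5, 7, 28]
7 → already a tail → [5, 7, 28]
26 → replaces 28 → [5, 7, 26]
32 → extends → [5, 7, 26, 32]
5 → already a tail → [5, 7, 26, 32]
2 → replaces 5 → [2, 7, 26, 32]
32 → already a tail → [2, 7, 26, 32]
6 → replaces 7 → [2, 6, 26, 32]
11 → replaces 26 → [2, 6, 11, 32]
25 → replaces 32 → [2, 6, 11, 25]
21 → replaces 25 → [2, 6, 11, 21]
Four tails, so the longest strictly increasing subsequence has length 4 (e.g. 6, 7, 28, 32).

4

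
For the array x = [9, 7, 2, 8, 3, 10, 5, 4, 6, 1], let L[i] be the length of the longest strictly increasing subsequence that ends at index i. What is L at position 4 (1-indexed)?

2

dp[i] = 1 + max{dp[j] : j<i, x[j]<x[i]} (or 1 if no such j):
i:      1  2  3  4  5  6  7  8  9 10
x[i]:   9  7  2  8  3 10  5  4  6  1
dp:     1  1  1  2  2  3  3  3  4  1
At index 4 the value is 2.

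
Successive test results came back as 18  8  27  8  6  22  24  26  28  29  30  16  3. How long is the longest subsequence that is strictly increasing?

Track the smallest tail for each achievable length (strict):
18 → extends → [18]
8 → replaces 18 → [8]
27 → extends → [8, 27]
8 → already a tail → [8, 27]
6 → replaces 8 → [6, 27]
22 → replaces 27 → [6, 22]
24 → extends → [6, 22, 24]
26 → extends → [6, 22, 24, 26]
28 → extends → [6, 22, 24, 26, 28]
29 → extends → [6, 22, 24, 26, 28, 29]
30 → extends → [6, 22, 24, 26, 28, 29, 30]
16 → replaces 22 → [6, 16, 24, 26, 28, 29, 30]
3 → replaces 6 → [3, 16, 24, 26, 28, 29, 30]
Seven tails, so the longest strictly increasing subsequence has length 7 (e.g. 18, 22, 24, 26, 28, 29, 30).

7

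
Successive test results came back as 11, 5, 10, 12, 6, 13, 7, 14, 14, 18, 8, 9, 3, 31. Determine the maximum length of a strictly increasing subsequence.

7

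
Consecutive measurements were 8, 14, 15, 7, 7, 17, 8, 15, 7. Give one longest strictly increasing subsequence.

Patience tails give the LIS length; then backtrack through the dp parents:
8 → extends → [8]
14 → extends → [8, 14]
15 → extends → [8, 14, 15]
7 → replaces 8 → [7, 14, 15]
7 → already a tail → [7, 14, 15]
17 → extends → [7, 14, 15, 17]
8 → replaces 14 → [7, 8, 15, 17]
15 → already a tail → [7, 8, 15, 17]
7 → already a tail → [7, 8, 15, 17]
Length 4; one witness is 8, 14, 15, 17.

8, 14, 15, 17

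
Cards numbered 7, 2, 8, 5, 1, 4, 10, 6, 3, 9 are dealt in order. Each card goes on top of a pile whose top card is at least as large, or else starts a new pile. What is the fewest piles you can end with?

The minimum number of non-increasing subsequences covering a sequence equals the length of its longest strictly increasing subsequence.
LIS length is 4 (e.g. 2, 5, 6, 9), so 4 piles are needed.

4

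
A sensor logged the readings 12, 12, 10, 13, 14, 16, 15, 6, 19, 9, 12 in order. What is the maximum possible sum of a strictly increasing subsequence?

74

Let S[i] be the best sum of a strictly increasing subsequence ending at i:
i:      1  2  3  4  5  6  7  8  9 10 11
a[i]:  12 12 10 13 14 16 15  6 19  9 12
S:     12 12 10 25 39 55 54  6 74 15 27
Maximum is 74 (e.g. 12 + 13 + 14 + 16 + 19).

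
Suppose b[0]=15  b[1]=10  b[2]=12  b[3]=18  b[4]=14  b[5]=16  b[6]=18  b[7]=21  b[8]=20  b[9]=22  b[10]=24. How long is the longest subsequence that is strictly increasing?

8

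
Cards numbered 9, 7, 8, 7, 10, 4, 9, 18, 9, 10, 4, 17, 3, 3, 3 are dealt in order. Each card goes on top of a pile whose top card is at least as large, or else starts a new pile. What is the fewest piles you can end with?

5

Place each on the leftmost legal pile:
9 → new pile 1 (tops now [9])
7 → pile 1 (tops now [7])
8 → new pile 2 (tops now [7, 8])
7 → pile 1 (tops now [7, 8])
10 → new pile 3 (tops now [7, 8, 10])
4 → pile 1 (tops now [4, 8, 10])
9 → pile 3 (tops now [4, 8, 9])
18 → new pile 4 (tops now [4, 8, 9, 18])
9 → pile 3 (tops now [4, 8, 9, 18])
10 → pile 4 (tops now [4, 8, 9, 10])
4 → pile 1 (tops now [4, 8, 9, 10])
17 → new pile 5 (tops now [4, 8, 9, 10, 17])
3 → pile 1 (tops now [3, 8, 9, 10, 17])
3 → pile 1 (tops now [3, 8, 9, 10, 17])
3 → pile 1 (tops now [3, 8, 9, 10, 17])
Five piles.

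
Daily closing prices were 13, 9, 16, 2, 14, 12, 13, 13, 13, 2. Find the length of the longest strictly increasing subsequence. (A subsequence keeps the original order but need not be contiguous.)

3

Let dp[i] be the length of the longest such subsequence ending at index i:
i:      1  2  3  4  5  6  7  8  9 10
a[i]:  13  9 16  2 14 12 13 13 13  2
dp:     1  1  2  1  2  2  3  3  3  1
Maximum dp value is 3.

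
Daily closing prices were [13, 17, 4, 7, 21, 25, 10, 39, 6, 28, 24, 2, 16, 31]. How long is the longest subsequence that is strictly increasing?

6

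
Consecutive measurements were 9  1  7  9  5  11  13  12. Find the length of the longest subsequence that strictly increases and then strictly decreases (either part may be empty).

inc[i] = longest strictly increasing subsequence ending at i; dec[i] = longest strictly decreasing subsequence starting at i:
i:      1  2  3  4  5  6  7  8
a[i]:   9  1  7  9  5 11 13 12
inc:    1  1  2  3  2  4  5  5
dec:    3  1  2  2  1  1  2  1
Best peak at i=7 (value 13): inc=5, dec=2, length 5+2−1 = 6.

6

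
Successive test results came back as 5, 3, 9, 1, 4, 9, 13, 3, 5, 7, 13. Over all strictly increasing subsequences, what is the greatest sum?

32

Let S[i] be the best sum of a strictly increasing subsequence ending at i:
i:      1  2  3  4  5  6  7  8  9 10 11
a[i]:   5  3  9  1  4  9 13  3  5  7 13
S:      5  3 14  1  7 16 29  4 12 19 32
Maximum is 32 (e.g. 3 + 4 + 5 + 7 + 13).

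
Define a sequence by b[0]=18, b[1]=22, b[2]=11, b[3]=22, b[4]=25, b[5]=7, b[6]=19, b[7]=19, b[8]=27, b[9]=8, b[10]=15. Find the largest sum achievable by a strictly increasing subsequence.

Let S[i] be the best sum of a strictly increasing subsequence ending at i:
i:      0  1  2  3  4  5  6  7  8  9 10
b[i]:  18 22 11 22 25  7 19 19 27  8 15
S:     18 40 11 40 65  7 37 37 92 15 30
Maximum is 92 (e.g. 18 + 22 + 25 + 27).

92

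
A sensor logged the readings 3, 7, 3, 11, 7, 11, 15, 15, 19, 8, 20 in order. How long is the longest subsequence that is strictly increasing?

6

Let dp[i] be the length of the longest such subsequence ending at index i:
i:      1  2  3  4  5  6  7  8  9 10 11
a[i]:   3  7  3 11  7 11 15 15 19  8 20
dp:     1  2  1  3  2  3  4  4  5  3  6
Maximum dp value is 6.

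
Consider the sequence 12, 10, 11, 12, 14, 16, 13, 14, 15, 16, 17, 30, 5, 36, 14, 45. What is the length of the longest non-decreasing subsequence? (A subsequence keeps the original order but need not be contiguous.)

11

Let dp[i] be the length of the longest such subsequence ending at index i:
i:      1  2  3  4  5  6  7  8  9 10 11 12 13 14 15 16
a[i]:  12 10 11 12 14 16 13 14 15 16 17 30  5 36 14 45
dp:     1  1  2  3  4  5  4  5  6  7  8  9  1 10  6 11
Maximum dp value is 11.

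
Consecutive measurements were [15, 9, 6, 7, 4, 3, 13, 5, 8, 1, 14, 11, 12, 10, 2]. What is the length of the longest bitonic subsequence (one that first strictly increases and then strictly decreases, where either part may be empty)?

7

inc[i] = longest strictly increasing subsequence ending at i; dec[i] = longest strictly decreasing subsequence starting at i:
i:      1  2  3  4  5  6  7  8  9 10 11 12 13 14 15
a[i]:  15  9  6  7  4  3 13  5  8  1 14 11 12 10  2
inc:    1  1  1  2  1  1  3  2  3  1  4  4  5  4  2
dec:    6  5  4  4  3  2  4  2  2  1  4  3  3  2  1
Best peak at i=11 (value 14): inc=4, dec=4, length 4+4−1 = 7.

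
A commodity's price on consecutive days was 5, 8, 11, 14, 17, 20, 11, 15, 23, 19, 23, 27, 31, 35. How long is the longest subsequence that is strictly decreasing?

2

Negate each value so 'decreasing' becomes 'increasing', then run patience tails on the negated sequence:
-5 → extends → [-5]
-8 → replaces -5 → [-8]
-11 → replaces -8 → [-11]
-14 → replaces -11 → [-14]
-17 → replaces -14 → [-17]
-20 → replaces -17 → [-20]
-11 → extends → [-20, -11]
-15 → replaces -11 → [-20, -15]
-23 → replaces -20 → [-23, -15]
-19 → replaces -15 → [-23, -19]
-23 → already a tail → [-23, -19]
-27 → replaces -23 → [-27, -19]
-31 → replaces -27 → [-31, -19]
-35 → replaces -31 → [-35, -19]
Two tails, so the longest strictly decreasing subsequence of the original has length 2.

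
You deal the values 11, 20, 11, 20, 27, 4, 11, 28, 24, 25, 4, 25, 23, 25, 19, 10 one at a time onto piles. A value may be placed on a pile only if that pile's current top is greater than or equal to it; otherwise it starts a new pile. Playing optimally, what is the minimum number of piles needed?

4

Place each on the leftmost legal pile:
11 → new pile 1 (tops now [11])
20 → new pile 2 (tops now [11, 20])
11 → pile 1 (tops now [11, 20])
20 → pile 2 (tops now [11, 20])
27 → new pile 3 (tops now [11, 20, 27])
4 → pile 1 (tops now [4, 20, 27])
11 → pile 2 (tops now [4, 11, 27])
28 → new pile 4 (tops now [4, 11, 27, 28])
24 → pile 3 (tops now [4, 11, 24, 28])
25 → pile 4 (tops now [4, 11, 24, 25])
4 → pile 1 (tops now [4, 11, 24, 25])
25 → pile 4 (tops now [4, 11, 24, 25])
23 → pile 3 (tops now [4, 11, 23, 25])
25 → pile 4 (tops now [4, 11, 23, 25])
19 → pile 3 (tops now [4, 11, 19, 25])
10 → pile 2 (tops now [4, 10, 19, 25])
Four piles.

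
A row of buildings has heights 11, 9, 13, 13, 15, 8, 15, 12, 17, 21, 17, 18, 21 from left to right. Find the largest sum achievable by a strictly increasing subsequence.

95

Let S[i] be the best sum of a strictly increasing subsequence ending at i:
i:      1  2  3  4  5  6  7  8  9 10 11 12 13
a[i]:  11  9 13 13 15  8 15 12 17 21 17 18 21
S:     11  9 24 24 39  8 39 23 56 77 56 74 95
Maximum is 95 (e.g. 11 + 13 + 15 + 17 + 18 + 21).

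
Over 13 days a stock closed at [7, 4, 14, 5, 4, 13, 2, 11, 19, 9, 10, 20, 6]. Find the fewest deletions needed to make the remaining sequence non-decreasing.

8

Fewest deletions = n − (longest non-decreasing subsequence).
Patience tails:
7 → extends → [7]
4 → replaces 7 → [4]
14 → extends → [4, 14]
5 → replaces 14 → [4, 5]
4 → replaces 5 → [4, 4]
13 → extends → [4, 4, 13]
2 → replaces 4 → [2, 4, 13]
11 → replaces 13 → [2, 4, 11]
19 → extends → [2, 4, 11, 19]
9 → replaces 11 → [2, 4, 9, 19]
10 → replaces 19 → [2, 4, 9, 10]
20 → extends → [2, 4, 9, 10, 20]
6 → replaces 9 → [2, 4, 6, 10, 20]
Longest non-decreasing subsequence has length 5, so deletions = 13 − 5 = 8.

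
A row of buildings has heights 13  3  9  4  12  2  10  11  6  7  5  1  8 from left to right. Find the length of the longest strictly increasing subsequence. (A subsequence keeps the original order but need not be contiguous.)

Let dp[i] be the length of the longest such subsequence ending at index i:
i:      1  2  3  4  5  6  7  8  9 10 11 12 13
a[i]:  13  3  9  4 12  2 10 11  6  7  5  1  8
dp:     1  1  2  2  3  1  3  4  3  4  3  1  5
Maximum dp value is 5.

5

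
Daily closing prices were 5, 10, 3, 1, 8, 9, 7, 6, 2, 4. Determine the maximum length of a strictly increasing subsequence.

3

Track the smallest tail for each achievable length (strict):
5 → extends → [5]
10 → extends → [5, 10]
3 → replaces 5 → [3, 10]
1 → replaces 3 → [1, 10]
8 → replaces 10 → [1, 8]
9 → extends → [1, 8, 9]
7 → replaces 8 → [1, 7, 9]
6 → replaces 7 → [1, 6, 9]
2 → replaces 6 → [1, 2, 9]
4 → replaces 9 → [1, 2, 4]
Three tails, so the longest strictly increasing subsequence has length 3 (e.g. 5, 8, 9).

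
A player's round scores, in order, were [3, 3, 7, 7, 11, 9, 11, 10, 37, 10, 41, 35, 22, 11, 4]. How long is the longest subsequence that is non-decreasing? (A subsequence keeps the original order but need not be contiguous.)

8

Track the smallest tail for each achievable length (allowing ties):
3 → extends → [3]
3 → extends → [3, 3]
7 → extends → [3, 3, 7]
7 → extends → [3, 3, 7, 7]
11 → extends → [3, 3, 7, 7, 11]
9 → replaces 11 → [3, 3, 7, 7, 9]
11 → extends → [3, 3, 7, 7, 9, 11]
10 → replaces 11 → [3, 3, 7, 7, 9, 10]
37 → extends → [3, 3, 7, 7, 9, 10, 37]
10 → replaces 37 → [3, 3, 7, 7, 9, 10, 10]
41 → extends → [3, 3, 7, 7, 9, 10, 10, 41]
35 → replaces 41 → [3, 3, 7, 7, 9, 10, 10, 35]
22 → replaces 35 → [3, 3, 7, 7, 9, 10, 10, 22]
11 → replaces 22 → [3, 3, 7, 7, 9, 10, 10, 11]
4 → replaces 7 → [3, 3, 4, 7, 9, 10, 10, 11]
Eight tails, so the longest non-decreasing subsequence has length 8 (e.g. 3, 3, 7, 7, 11, 11, 37, 41).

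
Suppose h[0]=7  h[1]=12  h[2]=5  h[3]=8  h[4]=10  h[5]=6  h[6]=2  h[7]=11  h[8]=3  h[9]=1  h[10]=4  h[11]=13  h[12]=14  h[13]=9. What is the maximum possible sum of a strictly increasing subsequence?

63

Let S[i] be the best sum of a strictly increasing subsequence ending at i:
i:      0  1  2  3  4  5  6  7  8  9 10 11 12 13
h[i]:   7 12  5  8 10  6  2 11  3  1  4 13 14  9
S:      7 19  5 15 25 11  2 36  5  1  9 49 63 24
Maximum is 63 (e.g. 7 + 8 + 10 + 11 + 13 + 14).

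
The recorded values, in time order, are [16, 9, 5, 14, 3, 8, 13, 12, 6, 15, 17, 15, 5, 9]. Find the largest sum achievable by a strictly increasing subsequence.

Let S[i] be the best sum of a strictly increasing subsequence ending at i:
i:      1  2  3  4  5  6  7  8  9 10 11 12 13 14
a[i]:  16  9  5 14  3  8 13 12  6 15 17 15  5  9
S:     16  9  5 23  3 13 26 25 11 41 58 41  8 22
Maximum is 58 (e.g. 5 + 8 + 13 + 15 + 17).

58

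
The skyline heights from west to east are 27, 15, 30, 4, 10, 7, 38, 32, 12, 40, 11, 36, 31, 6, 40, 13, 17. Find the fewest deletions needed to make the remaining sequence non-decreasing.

Fewest deletions = n − (longest non-decreasing subsequence).
Patience tails:
27 → extends → [27]
15 → replaces 27 → [15]
30 → extends → [15, 30]
4 → replaces 15 → [4, 30]
10 → replaces 30 → [4, 10]
7 → replaces 10 → [4, 7]
38 → extends → [4, 7, 38]
32 → replaces 38 → [4, 7, 32]
12 → replaces 32 → [4, 7, 12]
40 → extends → [4, 7, 12, 40]
11 → replaces 12 → [4, 7, 11, 40]
36 → replaces 40 → [4, 7, 11, 36]
31 → replaces 36 → [4, 7, 11, 31]
6 → replaces 7 → [4, 6, 11, 31]
40 → extends → [4, 6, 11, 31, 40]
13 → replaces 31 → [4, 6, 11, 13, 40]
17 → replaces 40 → [4, 6, 11, 13, 17]
Longest non-decreasing subsequence has length 5, so deletions = 17 − 5 = 12.

12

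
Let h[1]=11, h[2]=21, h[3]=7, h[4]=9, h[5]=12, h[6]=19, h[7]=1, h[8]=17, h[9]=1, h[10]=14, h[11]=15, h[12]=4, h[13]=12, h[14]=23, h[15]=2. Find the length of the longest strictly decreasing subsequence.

Negate each value so 'decreasing' becomes 'increasing', then run patience tails on the negated sequence:
-11 → extends → [-11]
-21 → replaces -11 → [-21]
-7 → extends → [-21, -7]
-9 → replaces -7 → [-21, -9]
-12 → replaces -9 → [-21, -12]
-19 → replaces -12 → [-21, -19]
-1 → extends → [-21, -19, -1]
-17 → replaces -1 → [-21, -19, -17]
-1 → extends → [-21, -19, -17, -1]
-14 → replaces -1 → [-21, -19, -17, -14]
-15 → replaces -14 → [-21, -19, -17, -15]
-4 → extends → [-21, -19, -17, -15, -4]
-12 → replaces -4 → [-21, -19, -17, -15, -12]
-23 → replaces -21 → [-23, -19, -17, -15, -12]
-2 → extends → [-23, -19, -17, -15, -12, -2]
Six tails, so the longest strictly decreasing subsequence of the original has length 6.

6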